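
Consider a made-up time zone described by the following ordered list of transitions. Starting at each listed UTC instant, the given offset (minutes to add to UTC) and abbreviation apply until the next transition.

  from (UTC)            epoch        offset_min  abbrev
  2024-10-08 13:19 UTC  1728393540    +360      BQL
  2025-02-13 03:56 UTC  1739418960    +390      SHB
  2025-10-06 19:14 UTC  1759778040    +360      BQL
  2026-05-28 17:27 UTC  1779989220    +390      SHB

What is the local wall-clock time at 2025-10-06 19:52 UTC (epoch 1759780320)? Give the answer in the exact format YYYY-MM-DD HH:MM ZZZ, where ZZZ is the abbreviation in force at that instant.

2025-10-07 01:52 BQL

Query: 2025-10-06 19:52 UTC
Rule 3/4 (BQL, +06:00): 2025-10-06 19:14 UTC ≤ query < 2026-05-28 17:27 UTC
19·60 + 52 + 360 = 1552 min
1552 = 1·1440 + 112; 112 = 1·60 + 52 → 01:52, 2025-10-06 + 1 day = 2025-10-07
→ 2025-10-07 01:52 BQL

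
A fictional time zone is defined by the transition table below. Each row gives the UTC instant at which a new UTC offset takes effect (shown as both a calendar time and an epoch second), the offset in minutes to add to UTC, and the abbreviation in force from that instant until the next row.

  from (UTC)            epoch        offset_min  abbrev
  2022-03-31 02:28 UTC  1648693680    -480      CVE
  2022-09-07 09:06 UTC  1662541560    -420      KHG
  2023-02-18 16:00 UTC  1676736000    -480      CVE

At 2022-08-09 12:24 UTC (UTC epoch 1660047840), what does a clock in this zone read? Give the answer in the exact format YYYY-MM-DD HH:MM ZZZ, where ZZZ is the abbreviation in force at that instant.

2022-08-09 04:24 CVE

Query: 2022-08-09 12:24 UTC
Rule 1/3 (CVE, -08:00): 2022-03-31 02:28 UTC ≤ query < 2022-09-07 09:06 UTC
12·60 + 24 - 480 = 264 min
264 = 0·1440 + 264; 264 = 4·60 + 24 → 04:24, same day
→ 2022-08-09 04:24 CVE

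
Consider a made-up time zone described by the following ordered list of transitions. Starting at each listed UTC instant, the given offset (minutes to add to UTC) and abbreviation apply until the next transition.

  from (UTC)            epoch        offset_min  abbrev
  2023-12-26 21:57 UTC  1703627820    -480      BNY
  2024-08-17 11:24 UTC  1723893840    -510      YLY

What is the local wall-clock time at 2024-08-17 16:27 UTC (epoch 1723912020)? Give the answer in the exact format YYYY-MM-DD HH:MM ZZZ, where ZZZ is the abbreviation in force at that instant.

Query: 2024-08-17 16:27 UTC
Rule 2/2 (YLY, -08:30): 2024-08-17 11:24 UTC ≤ query < +∞
16·60 + 27 - 510 = 477 min
477 = 0·1440 + 477; 477 = 7·60 + 57 → 07:57, same day
→ 2024-08-17 07:57 YLY

2024-08-17 07:57 YLY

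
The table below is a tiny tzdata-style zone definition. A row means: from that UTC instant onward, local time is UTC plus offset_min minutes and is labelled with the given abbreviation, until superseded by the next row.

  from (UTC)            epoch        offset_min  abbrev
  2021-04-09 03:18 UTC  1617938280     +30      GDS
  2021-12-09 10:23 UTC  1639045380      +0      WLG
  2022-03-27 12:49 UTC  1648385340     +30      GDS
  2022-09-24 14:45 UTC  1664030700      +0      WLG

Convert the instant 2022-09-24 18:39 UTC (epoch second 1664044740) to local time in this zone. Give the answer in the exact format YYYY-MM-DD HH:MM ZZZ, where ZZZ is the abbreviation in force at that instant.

2022-09-24 18:39 WLG

Query: 2022-09-24 18:39 UTC
Rule 4/4 (WLG, +00:00): 2022-09-24 14:45 UTC ≤ query < +∞
18·60 + 39 + 0 = 1119 min
1119 = 0·1440 + 1119; 1119 = 18·60 + 39 → 18:39, same day
→ 2022-09-24 18:39 WLG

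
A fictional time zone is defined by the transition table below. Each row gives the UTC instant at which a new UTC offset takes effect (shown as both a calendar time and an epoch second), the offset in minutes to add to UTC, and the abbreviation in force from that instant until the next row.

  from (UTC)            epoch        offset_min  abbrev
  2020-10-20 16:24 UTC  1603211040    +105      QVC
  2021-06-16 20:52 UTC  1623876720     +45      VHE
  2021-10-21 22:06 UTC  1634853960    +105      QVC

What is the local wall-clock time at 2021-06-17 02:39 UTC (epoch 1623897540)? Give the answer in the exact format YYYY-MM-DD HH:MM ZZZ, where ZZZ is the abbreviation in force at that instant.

Query: 2021-06-17 02:39 UTC
Rule 2/3 (VHE, +00:45): 2021-06-16 20:52 UTC ≤ query < 2021-10-21 22:06 UTC
2·60 + 39 + 45 = 204 min
204 = 0·1440 + 204; 204 = 3·60 + 24 → 03:24, same day
→ 2021-06-17 03:24 VHE

2021-06-17 03:24 VHE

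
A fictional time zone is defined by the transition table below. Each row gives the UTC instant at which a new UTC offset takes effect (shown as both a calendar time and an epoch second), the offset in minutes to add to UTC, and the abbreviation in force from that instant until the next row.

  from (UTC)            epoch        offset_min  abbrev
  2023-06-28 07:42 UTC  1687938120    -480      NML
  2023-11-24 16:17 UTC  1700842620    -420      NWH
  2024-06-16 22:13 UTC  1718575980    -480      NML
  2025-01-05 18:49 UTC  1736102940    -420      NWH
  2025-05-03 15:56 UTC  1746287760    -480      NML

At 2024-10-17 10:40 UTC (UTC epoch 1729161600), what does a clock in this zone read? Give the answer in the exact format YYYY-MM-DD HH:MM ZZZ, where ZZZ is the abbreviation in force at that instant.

2024-10-17 02:40 NML

Query: 2024-10-17 10:40 UTC
Rule 3/5 (NML, -08:00): 2024-06-16 22:13 UTC ≤ query < 2025-01-05 18:49 UTC
10·60 + 40 - 480 = 160 min
160 = 0·1440 + 160; 160 = 2·60 + 40 → 02:40, same day
→ 2024-10-17 02:40 NML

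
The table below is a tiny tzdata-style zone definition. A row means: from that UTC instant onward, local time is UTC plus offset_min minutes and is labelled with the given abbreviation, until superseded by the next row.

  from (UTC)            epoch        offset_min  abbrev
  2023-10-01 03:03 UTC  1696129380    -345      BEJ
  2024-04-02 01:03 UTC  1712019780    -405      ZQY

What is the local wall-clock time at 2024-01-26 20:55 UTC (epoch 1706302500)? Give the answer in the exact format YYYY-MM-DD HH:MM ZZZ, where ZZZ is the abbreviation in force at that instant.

2024-01-26 15:10 BEJ

Query: 2024-01-26 20:55 UTC
Rule 1/2 (BEJ, -05:45): 2023-10-01 03:03 UTC ≤ query < 2024-04-02 01:03 UTC
20·60 + 55 - 345 = 910 min
910 = 0·1440 + 910; 910 = 15·60 + 10 → 15:10, same day
→ 2024-01-26 15:10 BEJ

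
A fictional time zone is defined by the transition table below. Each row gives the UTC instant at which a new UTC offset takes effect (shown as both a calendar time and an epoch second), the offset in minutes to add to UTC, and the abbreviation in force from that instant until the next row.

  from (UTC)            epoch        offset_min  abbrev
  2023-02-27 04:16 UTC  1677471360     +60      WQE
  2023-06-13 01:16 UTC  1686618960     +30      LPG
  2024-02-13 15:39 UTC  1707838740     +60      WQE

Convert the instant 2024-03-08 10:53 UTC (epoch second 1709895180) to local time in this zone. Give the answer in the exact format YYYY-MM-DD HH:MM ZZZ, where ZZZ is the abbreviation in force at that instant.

2024-03-08 11:53 WQE

Query: 2024-03-08 10:53 UTC
Rule 3/3 (WQE, +01:00): 2024-02-13 15:39 UTC ≤ query < +∞
10·60 + 53 + 60 = 713 min
713 = 0·1440 + 713; 713 = 11·60 + 53 → 11:53, same day
→ 2024-03-08 11:53 WQE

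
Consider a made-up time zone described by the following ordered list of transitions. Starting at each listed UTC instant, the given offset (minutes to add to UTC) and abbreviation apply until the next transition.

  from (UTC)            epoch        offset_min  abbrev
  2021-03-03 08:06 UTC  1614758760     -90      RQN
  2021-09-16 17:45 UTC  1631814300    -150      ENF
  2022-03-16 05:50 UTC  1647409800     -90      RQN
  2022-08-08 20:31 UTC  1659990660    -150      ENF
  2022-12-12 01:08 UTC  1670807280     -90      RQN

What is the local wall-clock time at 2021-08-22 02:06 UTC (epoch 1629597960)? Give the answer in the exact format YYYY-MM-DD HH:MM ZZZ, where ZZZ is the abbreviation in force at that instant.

Query: 2021-08-22 02:06 UTC
Rule 1/5 (RQN, -01:30): 2021-03-03 08:06 UTC ≤ query < 2021-09-16 17:45 UTC
2·60 + 6 - 90 = 36 min
36 = 0·1440 + 36; 36 = 0·60 + 36 → 00:36, same day
→ 2021-08-22 00:36 RQN

2021-08-22 00:36 RQN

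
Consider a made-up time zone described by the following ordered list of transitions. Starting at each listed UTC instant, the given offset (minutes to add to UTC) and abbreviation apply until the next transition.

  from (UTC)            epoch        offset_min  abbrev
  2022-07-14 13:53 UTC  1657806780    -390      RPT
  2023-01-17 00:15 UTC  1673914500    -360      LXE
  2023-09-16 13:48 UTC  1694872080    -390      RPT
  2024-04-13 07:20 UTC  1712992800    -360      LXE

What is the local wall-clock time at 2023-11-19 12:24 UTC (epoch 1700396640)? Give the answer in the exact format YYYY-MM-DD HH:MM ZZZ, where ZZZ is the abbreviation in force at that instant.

2023-11-19 05:54 RPT

Query: 2023-11-19 12:24 UTC
Rule 3/4 (RPT, -06:30): 2023-09-16 13:48 UTC ≤ query < 2024-04-13 07:20 UTC
12·60 + 24 - 390 = 354 min
354 = 0·1440 + 354; 354 = 5·60 + 54 → 05:54, same day
→ 2023-11-19 05:54 RPT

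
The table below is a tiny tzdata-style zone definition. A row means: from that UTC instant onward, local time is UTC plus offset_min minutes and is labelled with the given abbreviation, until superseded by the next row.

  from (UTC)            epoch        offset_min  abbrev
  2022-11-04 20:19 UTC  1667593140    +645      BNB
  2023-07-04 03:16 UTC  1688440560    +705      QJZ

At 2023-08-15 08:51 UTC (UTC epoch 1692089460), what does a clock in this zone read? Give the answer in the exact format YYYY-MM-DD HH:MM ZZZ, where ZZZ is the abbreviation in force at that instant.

2023-08-15 20:36 QJZ

Query: 2023-08-15 08:51 UTC
Rule 2/2 (QJZ, +11:45): 2023-07-04 03:16 UTC ≤ query < +∞
8·60 + 51 + 705 = 1236 min
1236 = 0·1440 + 1236; 1236 = 20·60 + 36 → 20:36, same day
→ 2023-08-15 20:36 QJZ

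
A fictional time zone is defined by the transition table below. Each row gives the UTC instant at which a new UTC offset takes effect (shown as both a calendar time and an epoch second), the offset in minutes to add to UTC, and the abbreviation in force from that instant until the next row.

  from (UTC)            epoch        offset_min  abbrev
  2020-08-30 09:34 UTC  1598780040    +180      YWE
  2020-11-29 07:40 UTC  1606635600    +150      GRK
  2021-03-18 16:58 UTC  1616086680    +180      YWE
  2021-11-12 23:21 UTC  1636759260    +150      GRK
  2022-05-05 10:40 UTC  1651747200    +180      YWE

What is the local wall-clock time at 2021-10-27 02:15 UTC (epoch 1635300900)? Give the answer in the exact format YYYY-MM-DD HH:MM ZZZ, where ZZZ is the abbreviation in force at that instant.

2021-10-27 05:15 YWE

Query: 2021-10-27 02:15 UTC
Rule 3/5 (YWE, +03:00): 2021-03-18 16:58 UTC ≤ query < 2021-11-12 23:21 UTC
2·60 + 15 + 180 = 315 min
315 = 0·1440 + 315; 315 = 5·60 + 15 → 05:15, same day
→ 2021-10-27 05:15 YWE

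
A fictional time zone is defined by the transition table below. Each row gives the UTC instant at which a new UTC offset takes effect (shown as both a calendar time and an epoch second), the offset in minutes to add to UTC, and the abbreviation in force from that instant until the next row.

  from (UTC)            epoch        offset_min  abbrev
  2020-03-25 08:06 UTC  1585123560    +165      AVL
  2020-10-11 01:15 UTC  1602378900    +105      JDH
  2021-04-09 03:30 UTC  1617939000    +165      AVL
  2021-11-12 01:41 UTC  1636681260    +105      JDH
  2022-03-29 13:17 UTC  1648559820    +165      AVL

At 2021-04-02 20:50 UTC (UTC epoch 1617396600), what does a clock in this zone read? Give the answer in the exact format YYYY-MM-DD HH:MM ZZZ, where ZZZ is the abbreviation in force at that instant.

2021-04-02 22:35 JDH

Query: 2021-04-02 20:50 UTC
Rule 2/5 (JDH, +01:45): 2020-10-11 01:15 UTC ≤ query < 2021-04-09 03:30 UTC
20·60 + 50 + 105 = 1355 min
1355 = 0·1440 + 1355; 1355 = 22·60 + 35 → 22:35, same day
→ 2021-04-02 22:35 JDH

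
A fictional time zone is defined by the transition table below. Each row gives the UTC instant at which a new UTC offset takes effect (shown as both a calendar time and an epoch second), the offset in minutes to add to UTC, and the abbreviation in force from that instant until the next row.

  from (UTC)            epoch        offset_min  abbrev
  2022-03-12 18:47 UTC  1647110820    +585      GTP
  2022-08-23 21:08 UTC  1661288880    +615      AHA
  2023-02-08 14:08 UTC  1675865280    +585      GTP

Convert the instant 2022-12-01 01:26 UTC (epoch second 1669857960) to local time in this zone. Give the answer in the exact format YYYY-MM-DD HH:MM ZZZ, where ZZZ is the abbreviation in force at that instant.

Query: 2022-12-01 01:26 UTC
Rule 2/3 (AHA, +10:15): 2022-08-23 21:08 UTC ≤ query < 2023-02-08 14:08 UTC
1·60 + 26 + 615 = 701 min
701 = 0·1440 + 701; 701 = 11·60 + 41 → 11:41, same day
→ 2022-12-01 11:41 AHA

2022-12-01 11:41 AHA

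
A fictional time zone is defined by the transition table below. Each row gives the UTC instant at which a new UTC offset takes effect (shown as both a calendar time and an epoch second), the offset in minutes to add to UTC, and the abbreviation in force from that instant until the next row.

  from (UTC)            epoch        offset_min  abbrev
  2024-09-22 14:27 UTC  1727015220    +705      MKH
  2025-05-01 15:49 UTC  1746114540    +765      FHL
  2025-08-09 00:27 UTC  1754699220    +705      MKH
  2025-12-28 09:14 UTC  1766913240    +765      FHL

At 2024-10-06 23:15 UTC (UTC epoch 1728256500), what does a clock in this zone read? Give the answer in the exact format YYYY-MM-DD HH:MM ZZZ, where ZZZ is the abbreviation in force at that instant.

2024-10-07 11:00 MKH

Query: 2024-10-06 23:15 UTC
Rule 1/4 (MKH, +11:45): 2024-09-22 14:27 UTC ≤ query < 2025-05-01 15:49 UTC
23·60 + 15 + 705 = 2100 min
2100 = 1·1440 + 660; 660 = 11·60 + 0 → 11:00, 2024-10-06 + 1 day = 2024-10-07
→ 2024-10-07 11:00 MKH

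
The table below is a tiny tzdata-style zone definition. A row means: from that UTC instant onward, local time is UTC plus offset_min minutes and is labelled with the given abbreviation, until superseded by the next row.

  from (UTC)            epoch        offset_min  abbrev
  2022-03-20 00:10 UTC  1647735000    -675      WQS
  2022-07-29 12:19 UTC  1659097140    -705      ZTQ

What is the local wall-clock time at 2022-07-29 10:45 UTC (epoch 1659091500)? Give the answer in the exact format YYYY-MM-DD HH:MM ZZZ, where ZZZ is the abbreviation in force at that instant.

2022-07-28 23:30 WQS

Query: 2022-07-29 10:45 UTC
Rule 1/2 (WQS, -11:15): 2022-03-20 00:10 UTC ≤ query < 2022-07-29 12:19 UTC
10·60 + 45 - 675 = -30 min
-30 = -1·1440 + 1410; 1410 = 23·60 + 30 → 23:30, 2022-07-29 - 1 day = 2022-07-28
→ 2022-07-28 23:30 WQS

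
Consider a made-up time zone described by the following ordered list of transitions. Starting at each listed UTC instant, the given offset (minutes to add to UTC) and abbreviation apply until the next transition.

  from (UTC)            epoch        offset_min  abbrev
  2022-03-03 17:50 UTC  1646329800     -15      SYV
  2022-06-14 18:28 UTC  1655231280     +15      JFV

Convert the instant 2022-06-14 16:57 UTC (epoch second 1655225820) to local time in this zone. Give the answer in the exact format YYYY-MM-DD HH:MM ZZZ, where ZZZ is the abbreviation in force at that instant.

2022-06-14 16:42 SYV

Query: 2022-06-14 16:57 UTC
Rule 1/2 (SYV, -00:15): 2022-03-03 17:50 UTC ≤ query < 2022-06-14 18:28 UTC
16·60 + 57 - 15 = 1002 min
1002 = 0·1440 + 1002; 1002 = 16·60 + 42 → 16:42, same day
→ 2022-06-14 16:42 SYV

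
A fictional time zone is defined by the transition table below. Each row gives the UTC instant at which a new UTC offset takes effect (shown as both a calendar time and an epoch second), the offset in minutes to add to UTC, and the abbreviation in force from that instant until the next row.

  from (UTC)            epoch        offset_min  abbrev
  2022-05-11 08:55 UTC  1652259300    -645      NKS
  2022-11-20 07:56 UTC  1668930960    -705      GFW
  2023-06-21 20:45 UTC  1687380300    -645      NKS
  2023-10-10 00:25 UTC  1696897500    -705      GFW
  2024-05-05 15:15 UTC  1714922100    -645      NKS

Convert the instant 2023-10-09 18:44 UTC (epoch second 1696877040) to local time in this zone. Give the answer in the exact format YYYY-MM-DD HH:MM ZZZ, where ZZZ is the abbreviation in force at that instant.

Query: 2023-10-09 18:44 UTC
Rule 3/5 (NKS, -10:45): 2023-06-21 20:45 UTC ≤ query < 2023-10-10 00:25 UTC
18·60 + 44 - 645 = 479 min
479 = 0·1440 + 479; 479 = 7·60 + 59 → 07:59, same day
→ 2023-10-09 07:59 NKS

2023-10-09 07:59 NKS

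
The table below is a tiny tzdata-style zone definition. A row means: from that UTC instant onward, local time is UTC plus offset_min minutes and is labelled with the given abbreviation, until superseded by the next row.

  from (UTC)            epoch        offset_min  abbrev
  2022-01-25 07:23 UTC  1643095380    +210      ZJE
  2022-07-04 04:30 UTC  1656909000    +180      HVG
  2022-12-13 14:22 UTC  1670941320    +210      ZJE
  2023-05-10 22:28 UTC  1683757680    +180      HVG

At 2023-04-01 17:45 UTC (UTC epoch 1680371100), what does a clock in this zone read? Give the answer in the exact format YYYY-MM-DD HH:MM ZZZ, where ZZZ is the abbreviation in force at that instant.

2023-04-01 21:15 ZJE

Query: 2023-04-01 17:45 UTC
Rule 3/4 (ZJE, +03:30): 2022-12-13 14:22 UTC ≤ query < 2023-05-10 22:28 UTC
17·60 + 45 + 210 = 1275 min
1275 = 0·1440 + 1275; 1275 = 21·60 + 15 → 21:15, same day
→ 2023-04-01 21:15 ZJE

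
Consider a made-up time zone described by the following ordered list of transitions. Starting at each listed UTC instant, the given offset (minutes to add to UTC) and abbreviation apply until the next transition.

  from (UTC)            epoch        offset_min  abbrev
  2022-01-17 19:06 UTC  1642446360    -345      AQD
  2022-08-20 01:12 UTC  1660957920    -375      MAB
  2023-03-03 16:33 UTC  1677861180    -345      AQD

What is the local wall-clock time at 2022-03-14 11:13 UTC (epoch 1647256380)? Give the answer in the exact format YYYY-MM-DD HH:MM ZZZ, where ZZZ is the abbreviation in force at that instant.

2022-03-14 05:28 AQD

Query: 2022-03-14 11:13 UTC
Rule 1/3 (AQD, -05:45): 2022-01-17 19:06 UTC ≤ query < 2022-08-20 01:12 UTC
11·60 + 13 - 345 = 328 min
328 = 0·1440 + 328; 328 = 5·60 + 28 → 05:28, same day
→ 2022-03-14 05:28 AQD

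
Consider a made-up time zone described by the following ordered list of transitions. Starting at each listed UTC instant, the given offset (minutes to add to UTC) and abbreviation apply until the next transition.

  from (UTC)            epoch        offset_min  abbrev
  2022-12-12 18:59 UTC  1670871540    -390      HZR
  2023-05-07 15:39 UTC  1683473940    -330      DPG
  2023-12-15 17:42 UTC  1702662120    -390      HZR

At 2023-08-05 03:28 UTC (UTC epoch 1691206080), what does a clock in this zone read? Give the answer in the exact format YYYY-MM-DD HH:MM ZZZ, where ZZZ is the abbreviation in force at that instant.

Query: 2023-08-05 03:28 UTC
Rule 2/3 (DPG, -05:30): 2023-05-07 15:39 UTC ≤ query < 2023-12-15 17:42 UTC
3·60 + 28 - 330 = -122 min
-122 = -1·1440 + 1318; 1318 = 21·60 + 58 → 21:58, 2023-08-05 - 1 day = 2023-08-04
→ 2023-08-04 21:58 DPG

2023-08-04 21:58 DPG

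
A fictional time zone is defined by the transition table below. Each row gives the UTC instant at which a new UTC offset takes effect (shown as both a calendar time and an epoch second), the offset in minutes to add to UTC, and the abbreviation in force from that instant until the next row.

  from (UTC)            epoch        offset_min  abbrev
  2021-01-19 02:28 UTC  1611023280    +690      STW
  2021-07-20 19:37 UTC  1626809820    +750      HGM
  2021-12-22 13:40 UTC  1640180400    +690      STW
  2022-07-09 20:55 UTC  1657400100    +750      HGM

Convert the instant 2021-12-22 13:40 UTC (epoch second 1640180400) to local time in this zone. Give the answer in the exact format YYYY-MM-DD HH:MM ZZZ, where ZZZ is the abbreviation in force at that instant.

Query: 2021-12-22 13:40 UTC
Rule 3/4 (STW, +11:30): 2021-12-22 13:40 UTC ≤ query < 2022-07-09 20:55 UTC
13·60 + 40 + 690 = 1510 min
1510 = 1·1440 + 70; 70 = 1·60 + 10 → 01:10, 2021-12-22 + 1 day = 2021-12-23
→ 2021-12-23 01:10 STW

2021-12-23 01:10 STW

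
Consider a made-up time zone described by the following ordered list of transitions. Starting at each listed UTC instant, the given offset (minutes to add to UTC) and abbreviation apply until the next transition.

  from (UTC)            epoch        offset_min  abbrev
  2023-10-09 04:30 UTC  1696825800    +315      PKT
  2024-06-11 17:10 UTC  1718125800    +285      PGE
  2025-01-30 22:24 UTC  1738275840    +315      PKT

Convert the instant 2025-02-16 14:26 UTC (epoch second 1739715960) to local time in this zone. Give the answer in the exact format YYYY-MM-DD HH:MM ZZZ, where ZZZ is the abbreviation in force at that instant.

2025-02-16 19:41 PKT

Query: 2025-02-16 14:26 UTC
Rule 3/3 (PKT, +05:15): 2025-01-30 22:24 UTC ≤ query < +∞
14·60 + 26 + 315 = 1181 min
1181 = 0·1440 + 1181; 1181 = 19·60 + 41 → 19:41, same day
→ 2025-02-16 19:41 PKT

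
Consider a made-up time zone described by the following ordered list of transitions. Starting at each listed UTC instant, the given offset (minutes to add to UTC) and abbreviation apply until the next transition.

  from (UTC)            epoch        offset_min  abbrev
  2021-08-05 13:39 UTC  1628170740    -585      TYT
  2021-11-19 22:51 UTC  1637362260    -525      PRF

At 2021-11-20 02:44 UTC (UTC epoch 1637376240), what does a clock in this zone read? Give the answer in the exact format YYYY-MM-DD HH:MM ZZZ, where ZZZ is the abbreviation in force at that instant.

2021-11-19 17:59 PRF

Query: 2021-11-20 02:44 UTC
Rule 2/2 (PRF, -08:45): 2021-11-19 22:51 UTC ≤ query < +∞
2·60 + 44 - 525 = -361 min
-361 = -1·1440 + 1079; 1079 = 17·60 + 59 → 17:59, 2021-11-20 - 1 day = 2021-11-19
→ 2021-11-19 17:59 PRF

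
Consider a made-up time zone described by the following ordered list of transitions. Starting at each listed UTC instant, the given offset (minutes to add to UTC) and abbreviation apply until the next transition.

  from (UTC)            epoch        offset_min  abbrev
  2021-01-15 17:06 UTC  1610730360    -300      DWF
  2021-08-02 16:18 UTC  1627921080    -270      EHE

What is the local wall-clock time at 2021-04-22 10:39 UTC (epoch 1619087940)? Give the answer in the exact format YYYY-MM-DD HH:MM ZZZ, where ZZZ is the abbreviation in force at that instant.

2021-04-22 05:39 DWF

Query: 2021-04-22 10:39 UTC
Rule 1/2 (DWF, -05:00): 2021-01-15 17:06 UTC ≤ query < 2021-08-02 16:18 UTC
10·60 + 39 - 300 = 339 min
339 = 0·1440 + 339; 339 = 5·60 + 39 → 05:39, same day
→ 2021-04-22 05:39 DWF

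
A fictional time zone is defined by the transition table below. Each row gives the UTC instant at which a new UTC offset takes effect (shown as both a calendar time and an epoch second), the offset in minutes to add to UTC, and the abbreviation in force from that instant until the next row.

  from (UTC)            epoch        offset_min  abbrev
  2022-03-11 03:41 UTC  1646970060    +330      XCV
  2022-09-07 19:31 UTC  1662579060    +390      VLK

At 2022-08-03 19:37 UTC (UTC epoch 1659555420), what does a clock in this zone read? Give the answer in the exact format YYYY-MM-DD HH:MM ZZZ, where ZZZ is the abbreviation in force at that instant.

2022-08-04 01:07 XCV

Query: 2022-08-03 19:37 UTC
Rule 1/2 (XCV, +05:30): 2022-03-11 03:41 UTC ≤ query < 2022-09-07 19:31 UTC
19·60 + 37 + 330 = 1507 min
1507 = 1·1440 + 67; 67 = 1·60 + 7 → 01:07, 2022-08-03 + 1 day = 2022-08-04
→ 2022-08-04 01:07 XCV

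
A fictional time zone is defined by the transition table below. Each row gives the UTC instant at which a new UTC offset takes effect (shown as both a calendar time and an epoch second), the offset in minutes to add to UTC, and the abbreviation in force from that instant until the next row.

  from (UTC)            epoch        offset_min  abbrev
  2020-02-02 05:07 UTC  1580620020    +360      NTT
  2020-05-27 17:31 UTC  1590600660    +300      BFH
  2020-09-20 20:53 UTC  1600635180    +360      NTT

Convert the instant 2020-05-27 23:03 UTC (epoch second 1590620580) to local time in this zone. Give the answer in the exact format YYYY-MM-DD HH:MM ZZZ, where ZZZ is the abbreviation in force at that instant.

2020-05-28 04:03 BFH

Query: 2020-05-27 23:03 UTC
Rule 2/3 (BFH, +05:00): 2020-05-27 17:31 UTC ≤ query < 2020-09-20 20:53 UTC
23·60 + 3 + 300 = 1683 min
1683 = 1·1440 + 243; 243 = 4·60 + 3 → 04:03, 2020-05-27 + 1 day = 2020-05-28
→ 2020-05-28 04:03 BFH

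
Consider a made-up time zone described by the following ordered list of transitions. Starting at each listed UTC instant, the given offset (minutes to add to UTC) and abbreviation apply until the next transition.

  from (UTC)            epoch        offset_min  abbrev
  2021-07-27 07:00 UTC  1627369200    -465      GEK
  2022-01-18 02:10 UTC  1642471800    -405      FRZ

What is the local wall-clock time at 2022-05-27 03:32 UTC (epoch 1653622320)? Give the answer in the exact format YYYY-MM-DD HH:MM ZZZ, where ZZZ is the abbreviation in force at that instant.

Query: 2022-05-27 03:32 UTC
Rule 2/2 (FRZ, -06:45): 2022-01-18 02:10 UTC ≤ query < +∞
3·60 + 32 - 405 = -193 min
-193 = -1·1440 + 1247; 1247 = 20·60 + 47 → 20:47, 2022-05-27 - 1 day = 2022-05-26
→ 2022-05-26 20:47 FRZ

2022-05-26 20:47 FRZ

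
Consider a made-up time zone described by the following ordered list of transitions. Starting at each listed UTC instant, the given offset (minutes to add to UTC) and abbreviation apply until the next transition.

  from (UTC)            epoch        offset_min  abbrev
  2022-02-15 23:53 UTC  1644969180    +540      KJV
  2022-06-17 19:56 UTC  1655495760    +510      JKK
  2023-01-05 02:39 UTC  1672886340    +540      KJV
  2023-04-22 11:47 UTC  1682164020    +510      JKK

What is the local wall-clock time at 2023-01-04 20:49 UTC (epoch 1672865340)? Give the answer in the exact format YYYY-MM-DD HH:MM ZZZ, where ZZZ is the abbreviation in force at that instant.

Query: 2023-01-04 20:49 UTC
Rule 2/4 (JKK, +08:30): 2022-06-17 19:56 UTC ≤ query < 2023-01-05 02:39 UTC
20·60 + 49 + 510 = 1759 min
1759 = 1·1440 + 319; 319 = 5·60 + 19 → 05:19, 2023-01-04 + 1 day = 2023-01-05
→ 2023-01-05 05:19 JKK

2023-01-05 05:19 JKK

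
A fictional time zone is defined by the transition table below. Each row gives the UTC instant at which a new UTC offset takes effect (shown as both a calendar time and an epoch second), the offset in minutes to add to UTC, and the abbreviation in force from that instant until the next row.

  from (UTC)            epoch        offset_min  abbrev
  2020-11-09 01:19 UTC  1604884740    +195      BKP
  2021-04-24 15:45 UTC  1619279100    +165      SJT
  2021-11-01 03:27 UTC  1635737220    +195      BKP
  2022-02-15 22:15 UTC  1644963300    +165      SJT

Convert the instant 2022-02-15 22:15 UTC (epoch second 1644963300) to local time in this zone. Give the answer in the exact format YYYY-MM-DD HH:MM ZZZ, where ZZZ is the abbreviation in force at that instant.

2022-02-16 01:00 SJT

Query: 2022-02-15 22:15 UTC
Rule 4/4 (SJT, +02:45): 2022-02-15 22:15 UTC ≤ query < +∞
22·60 + 15 + 165 = 1500 min
1500 = 1·1440 + 60; 60 = 1·60 + 0 → 01:00, 2022-02-15 + 1 day = 2022-02-16
→ 2022-02-16 01:00 SJT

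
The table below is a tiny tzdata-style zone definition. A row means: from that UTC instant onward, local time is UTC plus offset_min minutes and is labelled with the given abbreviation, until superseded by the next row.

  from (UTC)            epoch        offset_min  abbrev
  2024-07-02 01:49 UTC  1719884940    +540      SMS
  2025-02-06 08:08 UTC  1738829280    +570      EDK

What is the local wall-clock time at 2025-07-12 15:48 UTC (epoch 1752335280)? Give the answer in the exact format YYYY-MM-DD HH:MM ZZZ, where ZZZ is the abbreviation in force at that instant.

2025-07-13 01:18 EDK

Query: 2025-07-12 15:48 UTC
Rule 2/2 (EDK, +09:30): 2025-02-06 08:08 UTC ≤ query < +∞
15·60 + 48 + 570 = 1518 min
1518 = 1·1440 + 78; 78 = 1·60 + 18 → 01:18, 2025-07-12 + 1 day = 2025-07-13
→ 2025-07-13 01:18 EDK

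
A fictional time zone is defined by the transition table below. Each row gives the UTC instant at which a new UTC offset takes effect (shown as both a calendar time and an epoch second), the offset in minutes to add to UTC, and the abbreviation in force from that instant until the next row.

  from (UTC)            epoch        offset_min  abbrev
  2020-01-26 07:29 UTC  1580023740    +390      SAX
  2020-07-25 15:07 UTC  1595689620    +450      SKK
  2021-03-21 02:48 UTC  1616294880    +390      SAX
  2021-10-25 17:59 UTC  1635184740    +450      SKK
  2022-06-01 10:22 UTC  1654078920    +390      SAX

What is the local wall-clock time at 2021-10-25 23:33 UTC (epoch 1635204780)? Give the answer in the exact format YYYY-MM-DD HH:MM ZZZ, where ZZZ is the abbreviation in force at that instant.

Query: 2021-10-25 23:33 UTC
Rule 4/5 (SKK, +07:30): 2021-10-25 17:59 UTC ≤ query < 2022-06-01 10:22 UTC
23·60 + 33 + 450 = 1863 min
1863 = 1·1440 + 423; 423 = 7·60 + 3 → 07:03, 2021-10-25 + 1 day = 2021-10-26
→ 2021-10-26 07:03 SKK

2021-10-26 07:03 SKK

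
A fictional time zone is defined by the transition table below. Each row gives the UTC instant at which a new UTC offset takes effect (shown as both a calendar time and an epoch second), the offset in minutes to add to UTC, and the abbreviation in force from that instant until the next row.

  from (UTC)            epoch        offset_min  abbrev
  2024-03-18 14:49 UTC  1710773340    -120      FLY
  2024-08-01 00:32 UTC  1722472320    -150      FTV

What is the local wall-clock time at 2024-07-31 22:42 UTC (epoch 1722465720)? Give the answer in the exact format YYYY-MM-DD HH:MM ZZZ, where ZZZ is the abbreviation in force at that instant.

Query: 2024-07-31 22:42 UTC
Rule 1/2 (FLY, -02:00): 2024-03-18 14:49 UTC ≤ query < 2024-08-01 00:32 UTC
22·60 + 42 - 120 = 1242 min
1242 = 0·1440 + 1242; 1242 = 20·60 + 42 → 20:42, same day
→ 2024-07-31 20:42 FLY

2024-07-31 20:42 FLY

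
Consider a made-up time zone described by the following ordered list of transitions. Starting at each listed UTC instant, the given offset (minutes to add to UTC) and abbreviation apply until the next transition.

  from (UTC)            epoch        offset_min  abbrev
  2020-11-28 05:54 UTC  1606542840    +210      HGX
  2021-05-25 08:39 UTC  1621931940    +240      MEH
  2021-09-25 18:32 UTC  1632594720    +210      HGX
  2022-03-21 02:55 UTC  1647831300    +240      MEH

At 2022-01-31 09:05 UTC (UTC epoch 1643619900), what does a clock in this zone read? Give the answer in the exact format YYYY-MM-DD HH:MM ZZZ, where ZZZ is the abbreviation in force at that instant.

Query: 2022-01-31 09:05 UTC
Rule 3/4 (HGX, +03:30): 2021-09-25 18:32 UTC ≤ query < 2022-03-21 02:55 UTC
9·60 + 5 + 210 = 755 min
755 = 0·1440 + 755; 755 = 12·60 + 35 → 12:35, same day
→ 2022-01-31 12:35 HGX

2022-01-31 12:35 HGX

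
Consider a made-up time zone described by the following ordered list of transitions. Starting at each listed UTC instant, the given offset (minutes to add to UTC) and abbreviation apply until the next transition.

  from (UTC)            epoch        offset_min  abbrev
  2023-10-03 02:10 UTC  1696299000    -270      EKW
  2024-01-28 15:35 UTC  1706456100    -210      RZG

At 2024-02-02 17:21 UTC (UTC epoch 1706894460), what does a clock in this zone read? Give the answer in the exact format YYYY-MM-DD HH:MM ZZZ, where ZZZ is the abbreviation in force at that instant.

2024-02-02 13:51 RZG

Query: 2024-02-02 17:21 UTC
Rule 2/2 (RZG, -03:30): 2024-01-28 15:35 UTC ≤ query < +∞
17·60 + 21 - 210 = 831 min
831 = 0·1440 + 831; 831 = 13·60 + 51 → 13:51, same day
→ 2024-02-02 13:51 RZG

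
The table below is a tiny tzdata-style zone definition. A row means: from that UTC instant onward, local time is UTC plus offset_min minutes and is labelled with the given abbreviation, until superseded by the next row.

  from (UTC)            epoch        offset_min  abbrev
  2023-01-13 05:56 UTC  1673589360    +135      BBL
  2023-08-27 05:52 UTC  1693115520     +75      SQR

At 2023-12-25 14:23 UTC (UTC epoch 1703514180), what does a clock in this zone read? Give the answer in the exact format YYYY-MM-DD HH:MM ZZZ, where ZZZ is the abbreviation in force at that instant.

Query: 2023-12-25 14:23 UTC
Rule 2/2 (SQR, +01:15): 2023-08-27 05:52 UTC ≤ query < +∞
14·60 + 23 + 75 = 938 min
938 = 0·1440 + 938; 938 = 15·60 + 38 → 15:38, same day
→ 2023-12-25 15:38 SQR

2023-12-25 15:38 SQR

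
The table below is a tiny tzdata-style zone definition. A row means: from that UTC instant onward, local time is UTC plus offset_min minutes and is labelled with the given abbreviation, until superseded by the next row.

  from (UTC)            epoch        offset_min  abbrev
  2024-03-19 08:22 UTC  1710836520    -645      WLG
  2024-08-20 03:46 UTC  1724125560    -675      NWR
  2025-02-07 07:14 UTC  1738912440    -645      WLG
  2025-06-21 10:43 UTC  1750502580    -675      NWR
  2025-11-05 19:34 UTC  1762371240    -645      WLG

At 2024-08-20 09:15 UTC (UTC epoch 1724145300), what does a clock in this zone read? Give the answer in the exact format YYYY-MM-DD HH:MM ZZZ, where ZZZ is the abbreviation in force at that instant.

2024-08-19 22:00 NWR

Query: 2024-08-20 09:15 UTC
Rule 2/5 (NWR, -11:15): 2024-08-20 03:46 UTC ≤ query < 2025-02-07 07:14 UTC
9·60 + 15 - 675 = -120 min
-120 = -1·1440 + 1320; 1320 = 22·60 + 0 → 22:00, 2024-08-20 - 1 day = 2024-08-19
→ 2024-08-19 22:00 NWR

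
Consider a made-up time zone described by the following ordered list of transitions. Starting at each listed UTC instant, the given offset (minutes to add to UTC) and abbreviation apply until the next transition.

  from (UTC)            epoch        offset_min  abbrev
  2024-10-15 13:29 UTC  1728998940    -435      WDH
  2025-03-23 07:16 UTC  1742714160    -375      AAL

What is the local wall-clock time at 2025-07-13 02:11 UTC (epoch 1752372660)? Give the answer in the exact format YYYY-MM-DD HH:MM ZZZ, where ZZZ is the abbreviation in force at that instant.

2025-07-12 19:56 AAL

Query: 2025-07-13 02:11 UTC
Rule 2/2 (AAL, -06:15): 2025-03-23 07:16 UTC ≤ query < +∞
2·60 + 11 - 375 = -244 min
-244 = -1·1440 + 1196; 1196 = 19·60 + 56 → 19:56, 2025-07-13 - 1 day = 2025-07-12
→ 2025-07-12 19:56 AAL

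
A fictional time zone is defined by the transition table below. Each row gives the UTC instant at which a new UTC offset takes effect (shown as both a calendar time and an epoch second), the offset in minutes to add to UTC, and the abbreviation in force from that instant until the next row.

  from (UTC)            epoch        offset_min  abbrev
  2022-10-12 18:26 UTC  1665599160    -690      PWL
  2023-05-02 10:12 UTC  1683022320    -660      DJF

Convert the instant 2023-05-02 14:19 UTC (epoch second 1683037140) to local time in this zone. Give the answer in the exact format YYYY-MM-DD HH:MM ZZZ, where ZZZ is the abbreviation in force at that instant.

2023-05-02 03:19 DJF

Query: 2023-05-02 14:19 UTC
Rule 2/2 (DJF, -11:00): 2023-05-02 10:12 UTC ≤ query < +∞
14·60 + 19 - 660 = 199 min
199 = 0·1440 + 199; 199 = 3·60 + 19 → 03:19, same day
→ 2023-05-02 03:19 DJF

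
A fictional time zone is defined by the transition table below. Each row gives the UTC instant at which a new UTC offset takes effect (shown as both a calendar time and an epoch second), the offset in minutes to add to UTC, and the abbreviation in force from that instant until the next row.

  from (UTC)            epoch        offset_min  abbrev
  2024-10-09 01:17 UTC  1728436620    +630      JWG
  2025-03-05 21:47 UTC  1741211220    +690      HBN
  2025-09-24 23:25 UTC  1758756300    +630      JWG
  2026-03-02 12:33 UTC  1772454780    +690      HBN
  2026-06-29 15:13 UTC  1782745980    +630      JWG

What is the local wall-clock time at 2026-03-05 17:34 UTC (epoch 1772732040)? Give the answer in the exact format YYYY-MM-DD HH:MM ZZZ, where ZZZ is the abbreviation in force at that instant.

Query: 2026-03-05 17:34 UTC
Rule 4/5 (HBN, +11:30): 2026-03-02 12:33 UTC ≤ query < 2026-06-29 15:13 UTC
17·60 + 34 + 690 = 1744 min
1744 = 1·1440 + 304; 304 = 5·60 + 4 → 05:04, 2026-03-05 + 1 day = 2026-03-06
→ 2026-03-06 05:04 HBN

2026-03-06 05:04 HBN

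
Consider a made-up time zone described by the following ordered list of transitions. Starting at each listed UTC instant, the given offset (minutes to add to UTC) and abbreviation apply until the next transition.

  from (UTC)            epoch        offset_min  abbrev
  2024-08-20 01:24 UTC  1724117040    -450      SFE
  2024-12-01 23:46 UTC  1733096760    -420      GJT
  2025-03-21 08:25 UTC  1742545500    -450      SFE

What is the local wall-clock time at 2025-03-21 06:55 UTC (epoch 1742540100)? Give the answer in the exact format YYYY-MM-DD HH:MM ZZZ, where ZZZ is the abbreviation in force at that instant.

2025-03-20 23:55 GJT

Query: 2025-03-21 06:55 UTC
Rule 2/3 (GJT, -07:00): 2024-12-01 23:46 UTC ≤ query < 2025-03-21 08:25 UTC
6·60 + 55 - 420 = -5 min
-5 = -1·1440 + 1435; 1435 = 23·60 + 55 → 23:55, 2025-03-21 - 1 day = 2025-03-20
→ 2025-03-20 23:55 GJT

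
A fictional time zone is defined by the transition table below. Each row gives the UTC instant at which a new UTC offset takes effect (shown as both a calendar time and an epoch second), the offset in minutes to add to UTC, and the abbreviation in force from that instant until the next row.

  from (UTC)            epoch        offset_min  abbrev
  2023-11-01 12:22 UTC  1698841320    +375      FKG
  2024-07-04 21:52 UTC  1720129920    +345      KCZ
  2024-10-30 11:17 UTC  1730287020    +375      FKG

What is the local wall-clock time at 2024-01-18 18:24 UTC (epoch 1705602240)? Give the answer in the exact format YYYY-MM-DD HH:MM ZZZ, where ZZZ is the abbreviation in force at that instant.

Query: 2024-01-18 18:24 UTC
Rule 1/3 (FKG, +06:15): 2023-11-01 12:22 UTC ≤ query < 2024-07-04 21:52 UTC
18·60 + 24 + 375 = 1479 min
1479 = 1·1440 + 39; 39 = 0·60 + 39 → 00:39, 2024-01-18 + 1 day = 2024-01-19
→ 2024-01-19 00:39 FKG

2024-01-19 00:39 FKG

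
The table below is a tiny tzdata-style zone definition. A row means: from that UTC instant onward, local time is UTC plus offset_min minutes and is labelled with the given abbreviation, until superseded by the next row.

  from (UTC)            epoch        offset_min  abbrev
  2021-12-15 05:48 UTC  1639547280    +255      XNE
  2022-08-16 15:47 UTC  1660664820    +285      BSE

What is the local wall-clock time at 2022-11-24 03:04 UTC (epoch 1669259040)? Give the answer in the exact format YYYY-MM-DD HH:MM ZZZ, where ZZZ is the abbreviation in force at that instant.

2022-11-24 07:49 BSE

Query: 2022-11-24 03:04 UTC
Rule 2/2 (BSE, +04:45): 2022-08-16 15:47 UTC ≤ query < +∞
3·60 + 4 + 285 = 469 min
469 = 0·1440 + 469; 469 = 7·60 + 49 → 07:49, same day
→ 2022-11-24 07:49 BSE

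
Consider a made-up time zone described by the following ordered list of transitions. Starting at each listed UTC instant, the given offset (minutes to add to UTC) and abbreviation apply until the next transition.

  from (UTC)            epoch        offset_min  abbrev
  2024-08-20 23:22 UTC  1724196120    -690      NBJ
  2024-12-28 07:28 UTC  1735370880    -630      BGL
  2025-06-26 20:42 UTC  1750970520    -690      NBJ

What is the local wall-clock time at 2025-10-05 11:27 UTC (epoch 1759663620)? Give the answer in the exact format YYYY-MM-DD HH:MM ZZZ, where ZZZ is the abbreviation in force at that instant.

2025-10-04 23:57 NBJ

Query: 2025-10-05 11:27 UTC
Rule 3/3 (NBJ, -11:30): 2025-06-26 20:42 UTC ≤ query < +∞
11·60 + 27 - 690 = -3 min
-3 = -1·1440 + 1437; 1437 = 23·60 + 57 → 23:57, 2025-10-05 - 1 day = 2025-10-04
→ 2025-10-04 23:57 NBJ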